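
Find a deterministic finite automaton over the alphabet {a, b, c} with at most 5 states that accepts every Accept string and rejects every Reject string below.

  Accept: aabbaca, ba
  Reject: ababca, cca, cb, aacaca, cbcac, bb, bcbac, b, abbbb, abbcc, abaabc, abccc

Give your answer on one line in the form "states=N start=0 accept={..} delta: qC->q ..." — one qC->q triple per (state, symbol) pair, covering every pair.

states=3 start=0 accept={2} delta: 0a->0 0b->1 0c->0 1a->2 1b->1 1c->0 2a->0 2b->0 2c->1

Grow the machine one transition at a time. Run the examples from 0; the earliest place one falls off (shortest prefix, ties alphabetical) gets sent to the lowest-numbered state that keeps every Accept/Reject pair distinguishable — a pair clashes when both reach the same state with identical unread suffix — and to a fresh state only if none does.
a: 0a undefined. 0a->0: ok.
b: 0b undefined. 0b->0: no, aabbaca/ababca meet in 0 with "ca" left. Open state 1: 0b->1.
c: 0c undefined. 0c->0: ok.
ba: 1a undefined. 1a->0: no, ba/cca meet in 0. 1a->1: no, ba/cb meet in 1. Open state 2: 1a->2.
bb: 1b undefined. 1b->0: no, aabbaca/cca meet in 0. 1b->1: ok.
bc: 1c undefined. 1c->0: ok.
abaa: 2a undefined. 2a->0: ok.
abab: 2b undefined. 2b->0: ok.
bcbac: 2c undefined. 2c->0: no, aabbaca/ababca meet in 0. 2c->1: ok.
All examples now run through 3 states with every (state, symbol) defined. Accept strings end in {2}, Reject strings end in {0,1}; accept={2}.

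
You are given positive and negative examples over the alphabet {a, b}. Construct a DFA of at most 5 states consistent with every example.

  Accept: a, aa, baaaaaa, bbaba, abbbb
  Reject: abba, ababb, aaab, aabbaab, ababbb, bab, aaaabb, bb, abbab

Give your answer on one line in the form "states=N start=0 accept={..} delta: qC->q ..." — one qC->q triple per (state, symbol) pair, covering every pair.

states=4 start=0 accept={0} delta: 0a->0 0b->1 1a->0 1b->2 2a->2 2b->3 3a->0 3b->0

State merging on the prefix tree: take the shortest (then alphabetical) example prefix whose next move is undefined and point that move at state 0, else 1, else 2, ...; a target is out if some Accept/Reject pair would then sit in one state with the same input left (inseparable). If every existing state is out, open a new one.
a: 0a undefined. 0a->0: ok.
b: 0b undefined. 0b->0: no, a/abba meet in 0. Open state 1: 0b->1.
ba: 1a undefined. 1a->0: ok.
bb: 1b undefined. 1b->0: no, a/abba meet in 0. 1b->1: no, a/abba meet in 0. Open state 2: 1b->2.
bba: 2a undefined. 2a->0: no, a/abba meet in 0. 2a->1: no, bbaba/abba meet in 1. 2a->2: ok.
abbb: 2b undefined. 2b->0: no, a/aabbaab meet in 0. 2b->1: no, abbbb/abba meet in 2. 2b->2: no, bbaba/abba meet in 2. Open state 3: 2b->3.
abbbb: 3b undefined. 3b->0: ok.
bbaba: 3a undefined. 3a->0: ok.
All examples now run through 4 states with every (state, symbol) defined. Accept strings end in {0}, Reject strings end in {1,2,3}; accept={0}.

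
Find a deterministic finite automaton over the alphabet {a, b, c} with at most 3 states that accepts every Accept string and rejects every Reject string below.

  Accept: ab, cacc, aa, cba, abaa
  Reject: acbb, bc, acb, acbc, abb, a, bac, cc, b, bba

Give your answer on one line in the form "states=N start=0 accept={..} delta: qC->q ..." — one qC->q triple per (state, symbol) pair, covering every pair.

states=3 start=0 accept={2} delta: 0a->1 0b->0 0c->1 1a->2 1b->2 1c->0 2a->2 2b->0 2c->2

Fold the examples into a partial DFA from state 0: repeatedly fix the first undefined (state, symbol) met by the shortest-then-alphabetical prefix, trying targets in increasing order and rejecting any under which an Accept and a Reject string meet in one state with the same remainder; add a state when all current targets are rejected. Accepting states are where Accept strings end.
a: 0a undefined. 0a->0: no, ab/b meet in 0 with "b" left. Open state 1: 0a->1.
b: 0b undefined. 0b->0: ok.
c: 0c undefined. 0c->0: no, cba/a meet in 1. 0c->1: ok.
aa: 1a undefined. 1a->0: no, cacc/bac meet in 1 with "c" left. 1a->1: no, aa/bc meet in 1. Open state 2: 1a->2.
ab: 1b undefined. 1b->0: no, ab/abb meet in 0. 1b->1: no, ab/bc meet in 1. 1b->2: ok.
ac: 1c undefined. 1c->0: ok.
aba: 2a undefined. 2a->0: no, cba/acbb meet in 0. 2a->1: no, cba/bc meet in 1. 2a->2: ok.
abb: 2b undefined. 2b->0: ok.
cac: 2c undefined. 2c->0: no, cacc/bc meet in 1. 2c->1: no, cacc/acbb meet in 0. 2c->2: ok.
All examples now run through 3 states with every (state, symbol) defined. Accept strings end in {2}, Reject strings end in {0,1}; accept={2}.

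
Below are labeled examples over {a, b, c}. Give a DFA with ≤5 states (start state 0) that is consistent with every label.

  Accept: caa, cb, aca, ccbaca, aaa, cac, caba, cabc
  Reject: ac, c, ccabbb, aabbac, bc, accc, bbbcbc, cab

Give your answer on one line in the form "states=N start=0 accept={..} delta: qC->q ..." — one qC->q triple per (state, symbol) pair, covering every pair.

State merging on the prefix tree: take the shortest (then alphabetical) example prefix whose next move is undefined and point that move at state 0, else 1, else 2, ...; a target is out if some Accept/Reject pair would then sit in one state with the same input left (inseparable). If every existing state is out, open a new one.
a: 0a undefined. 0a->0: ok.
b: 0b undefined. 0b->0: ok.
c: 0c undefined. 0c->0: no, caa/ac meet in 0. Open state 1: 0c->1.
ca: 1a undefined. 1a->0: no, caa/cab meet in 0. 1a->1: no, caa/ac meet in 1. Open state 2: 1a->2.
cb: 1b undefined. 1b->0: ok.
cc: 1c undefined. 1c->0: no, cb/ccabbb meet in 0. 1c->1: ok.
caa: 2a undefined. 2a->0: ok.
cab: 2b undefined. 2b->0: no, caa/ccabbb meet in 0. 2b->1: no, caa/ccabbb meet in 0. 2b->2: no, aca/ccabbb meet in 2. Open state 3: 2b->3.
cac: 2c undefined. 2c->0: ok.
caba: 3a undefined. 3a->0: ok.
cabc: 3c undefined. 3c->0: ok.
ccabb: 3b undefined. 3b->0: no, caa/ccabbb meet in 0. 3b->1: no, caa/ccabbb meet in 0. 3b->2: ok.
All examples now run through 4 states with every (state, symbol) defined. Accept strings end in {0,2}, Reject strings end in {1,3}; accept={0,2}.

states=4 start=0 accept={0,2} delta: 0a->0 0b->0 0c->1 1a->2 1b->0 1c->1 2a->0 2b->3 2c->0 3a->0 3b->2 3c->0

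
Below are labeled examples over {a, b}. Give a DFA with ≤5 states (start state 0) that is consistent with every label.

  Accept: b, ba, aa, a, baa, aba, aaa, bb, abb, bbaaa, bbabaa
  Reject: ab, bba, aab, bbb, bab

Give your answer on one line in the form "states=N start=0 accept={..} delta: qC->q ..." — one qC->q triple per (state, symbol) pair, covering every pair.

states=4 start=0 accept={1,2,3} delta: 0a->1 0b->2 1a->1 1b->0 2a->1 2b->3 3a->0 3b->0

State merging on the prefix tree: take the shortest (then alphabetical) example prefix whose next move is undefined and point that move at state 0, else 1, else 2, ...; a target is out if some Accept/Reject pair would then sit in one state with the same input left (inseparable). If every existing state is out, open a new one.
a: 0a undefined. 0a->0: no, b/ab meet in 0 with "b" left. Open state 1: 0a->1.
b: 0b undefined. 0b->0: no, b/bbb meet in 0. 0b->1: no, aba/bba meet in 1 with "ba" left. Open state 2: 0b->2.
aa: 1a undefined. 1a->0: no, b/aab meet in 2. 1a->1: ok.
ab: 1b undefined. 1b->0: ok.
ba: 2a undefined. 2a->0: no, b/bab meet in 2. 2a->1: ok.
bb: 2b undefined. 2b->0: no, b/bbb meet in 2. 2b->1: no, ba/bba meet in 1. 2b->2: no, b/bbb meet in 2. Open state 3: 2b->3.
bba: 3a undefined. 3a->0: ok.
bbb: 3b undefined. 3b->0: ok.
All examples now run through 4 states with every (state, symbol) defined. Accept strings end in {1,2,3}, Reject strings end in {0}; accept={1,2,3}.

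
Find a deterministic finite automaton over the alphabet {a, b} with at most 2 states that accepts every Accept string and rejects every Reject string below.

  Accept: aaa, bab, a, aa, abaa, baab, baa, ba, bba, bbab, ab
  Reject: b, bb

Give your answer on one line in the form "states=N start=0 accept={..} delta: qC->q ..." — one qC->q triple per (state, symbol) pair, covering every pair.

states=2 start=0 accept={1} delta: 0a->1 0b->0 1a->1 1b->1

Fold the examples into a partial DFA from state 0: repeatedly fix the first undefined (state, symbol) met by the shortest-then-alphabetical prefix, trying targets in increasing order and rejecting any under which an Accept and a Reject string meet in one state with the same remainder; add a state when all current targets are rejected. Accepting states are where Accept strings end.
a: 0a undefined. 0a->0: no, ab/b meet in 0 with "b" left. Open state 1: 0a->1.
b: 0b undefined. 0b->0: ok.
aa: 1a undefined. 1a->0: no, aa/b meet in 0. 1a->1: ok.
ab: 1b undefined. 1b->0: no, bab/b meet in 0. 1b->1: ok.
All examples now run through 2 states with every (state, symbol) defined. Accept strings end in {1}, Reject strings end in {0}; accept={1}.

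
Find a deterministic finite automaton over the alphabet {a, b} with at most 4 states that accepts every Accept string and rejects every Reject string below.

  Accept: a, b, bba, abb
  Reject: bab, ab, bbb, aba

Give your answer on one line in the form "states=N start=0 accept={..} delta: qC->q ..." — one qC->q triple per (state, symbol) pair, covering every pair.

states=4 start=0 accept={1,2} delta: 0a->1 0b->2 1a->1 1b->3 2a->1 2b->1 3a->0 3b->1

Fold the examples into a partial DFA from state 0: repeatedly fix the first undefined (state, symbol) met by the shortest-then-alphabetical prefix, trying targets in increasing order and rejecting any under which an Accept and a Reject string meet in one state with the same remainder; add a state when all current targets are rejected. Accepting states are where Accept strings end.
a: 0a undefined. 0a->0: no, b/ab meet in 0 with "b" left. Open state 1: 0a->1.
b: 0b undefined. 0b->0: no, b/bbb meet in 0. 0b->1: no, bba/aba meet in 1 with "ba" left. Open state 2: 0b->2.
ab: 1b undefined. 1b->0: no, a/aba meet in 1. 1b->1: no, a/ab meet in 1. 1b->2: no, b/ab meet in 2. Open state 3: 1b->3.
ba: 2a undefined. 2a->0: no, b/bab meet in 2. 2a->1: ok.
bb: 2b undefined. 2b->0: no, b/bbb meet in 2. 2b->1: ok.
aba: 3a undefined. 3a->0: ok.
abb: 3b undefined. 3b->0: no, abb/aba meet in 0. 3b->1: ok.
bba: 1a undefined. 1a->0: no, bba/aba meet in 0. 1a->1: ok.
All examples now run through 4 states with every (state, symbol) defined. Accept strings end in {1,2}, Reject strings end in {0,3}; accept={1,2}.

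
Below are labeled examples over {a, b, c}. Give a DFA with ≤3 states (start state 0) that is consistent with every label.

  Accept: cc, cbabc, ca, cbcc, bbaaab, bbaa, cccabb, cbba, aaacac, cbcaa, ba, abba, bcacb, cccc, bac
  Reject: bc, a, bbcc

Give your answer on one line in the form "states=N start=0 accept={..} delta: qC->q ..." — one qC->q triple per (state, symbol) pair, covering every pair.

states=3 start=0 accept={2} delta: 0a->0 0b->1 0c->2 1a->2 1b->1 1c->1 2a->2 2b->2 2c->2

State merging on the prefix tree: take the shortest (then alphabetical) example prefix whose next move is undefined and point that move at state 0, else 1, else 2, ...; a target is out if some Accept/Reject pair would then sit in one state with the same input left (inseparable). If every existing state is out, open a new one.
a: 0a undefined. 0a->0: ok.
b: 0b undefined. 0b->0: no, cc/bbcc meet in 0 with "cc" left. Open state 1: 0b->1.
c: 0c undefined. 0c->0: no, cc/a meet in 0. 0c->1: no, cc/bc meet in 1 with "c" left. Open state 2: 0c->2.
ba: 1a undefined. 1a->0: no, ba/a meet in 0. 1a->1: no, bac/bc meet in 1 with "c" left. 1a->2: ok.
bb: 1b undefined. 1b->0: no, cc/bbcc meet in 2 with "c" left. 1b->1: ok.
bc: 1c undefined. 1c->0: no, ba/bbcc meet in 2. 1c->1: ok.
ca: 2a undefined. 2a->0: no, ca/a meet in 0. 2a->1: no, ca/bc meet in 1. 2a->2: ok.
cb: 2b undefined. 2b->0: no, cbabc/bc meet in 1. 2b->1: no, cbabc/bc meet in 1. 2b->2: ok.
cc: 2c undefined. 2c->0: no, cc/a meet in 0. 2c->1: no, cc/bc meet in 1. 2c->2: ok.
All examples now run through 3 states with every (state, symbol) defined. Accept strings end in {2}, Reject strings end in {0,1}; accept={2}.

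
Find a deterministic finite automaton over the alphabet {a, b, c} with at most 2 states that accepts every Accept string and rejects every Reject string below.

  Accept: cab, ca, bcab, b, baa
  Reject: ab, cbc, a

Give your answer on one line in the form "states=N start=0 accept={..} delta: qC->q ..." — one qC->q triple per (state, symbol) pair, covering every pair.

Grow the machine one transition at a time. Run the examples from 0; the earliest place one falls off (shortest prefix, ties alphabetical) gets sent to the lowest-numbered state that keeps every Accept/Reject pair distinguishable — a pair clashes when both reach the same state with identical unread suffix — and to a fresh state only if none does.
a: 0a undefined. 0a->0: no, b/ab meet in 0 with "b" left. Open state 1: 0a->1.
b: 0b undefined. 0b->0: ok.
c: 0c undefined. 0c->0: no, cab/ab meet in 1 with "b" left. 0c->1: ok.
ab: 1b undefined. 1b->0: no, b/ab meet in 0. 1b->1: ok.
ca: 1a undefined. 1a->0: ok.
cbc: 1c undefined. 1c->0: no, cab/cbc meet in 0. 1c->1: ok.
All examples now run through 2 states with every (state, symbol) defined. Accept strings end in {0}, Reject strings end in {1}; accept={0}.

states=2 start=0 accept={0} delta: 0a->1 0b->0 0c->1 1a->0 1b->1 1c->1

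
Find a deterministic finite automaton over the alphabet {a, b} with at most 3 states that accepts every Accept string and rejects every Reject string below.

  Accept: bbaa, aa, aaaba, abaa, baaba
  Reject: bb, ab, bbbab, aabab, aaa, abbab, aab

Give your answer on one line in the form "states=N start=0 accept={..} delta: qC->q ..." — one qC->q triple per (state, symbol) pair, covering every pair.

states=3 start=0 accept={1,2} delta: 0a->1 0b->0 1a->2 1b->0 2a->0 2b->0

State merging on the prefix tree: take the shortest (then alphabetical) example prefix whose next move is undefined and point that move at state 0, else 1, else 2, ...; a target is out if some Accept/Reject pair would then sit in one state with the same input left (inseparable). If every existing state is out, open a new one.
a: 0a undefined. 0a->0: no, aa/aaa meet in 0. Open state 1: 0a->1.
b: 0b undefined. 0b->0: ok.
aa: 1a undefined. 1a->0: no, bbaa/bb meet in 0. 1a->1: no, bbaa/aaa meet in 1. Open state 2: 1a->2.
ab: 1b undefined. 1b->0: ok.
aaa: 2a undefined. 2a->0: ok.
aab: 2b undefined. 2b->0: ok.
All examples now run through 3 states with every (state, symbol) defined. Accept strings end in {1,2}, Reject strings end in {0}; accept={1,2}.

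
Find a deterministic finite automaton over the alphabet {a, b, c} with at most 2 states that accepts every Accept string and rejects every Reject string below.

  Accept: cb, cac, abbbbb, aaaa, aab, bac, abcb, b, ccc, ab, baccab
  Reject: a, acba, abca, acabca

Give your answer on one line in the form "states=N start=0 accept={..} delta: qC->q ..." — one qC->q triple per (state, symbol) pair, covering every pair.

states=2 start=0 accept={0} delta: 0a->1 0b->0 0c->0 1a->0 1b->0 1c->0

Fold the examples into a partial DFA from state 0: repeatedly fix the first undefined (state, symbol) met by the shortest-then-alphabetical prefix, trying targets in increasing order and rejecting any under which an Accept and a Reject string meet in one state with the same remainder; add a state when all current targets are rejected. Accepting states are where Accept strings end.
a: 0a undefined. 0a->0: no, aaaa/a meet in 0. Open state 1: 0a->1.
b: 0b undefined. 0b->0: ok.
c: 0c undefined. 0c->0: ok.
aa: 1a undefined. 1a->0: ok.
ab: 1b undefined. 1b->0: ok.
ac: 1c undefined. 1c->0: ok.
All examples now run through 2 states with every (state, symbol) defined. Accept strings end in {0}, Reject strings end in {1}; accept={0}.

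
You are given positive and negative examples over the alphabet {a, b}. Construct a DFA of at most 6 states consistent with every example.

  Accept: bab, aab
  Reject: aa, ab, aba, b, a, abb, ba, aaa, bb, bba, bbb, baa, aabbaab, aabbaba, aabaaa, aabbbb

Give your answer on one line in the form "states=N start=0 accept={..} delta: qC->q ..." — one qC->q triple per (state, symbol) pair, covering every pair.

Grow the machine one transition at a time. Run the examples from 0; the earliest place one falls off (shortest prefix, ties alphabetical) gets sent to the lowest-numbered state that keeps every Accept/Reject pair distinguishable — a pair clashes when both reach the same state with identical unread suffix — and to a fresh state only if none does.
a: 0a undefined. 0a->0: no, aab/ab meet in 0 with "b" left. Open state 1: 0a->1.
b: 0b undefined. 0b->0: no, bab/ab meet in 1 with "b" left. 0b->1: ok.
aa: 1a undefined. 1a->0: no, bab/b meet in 1. 1a->1: no, bab/ab meet in 1 with "b" left. Open state 2: 1a->2.
ab: 1b undefined. 1b->0: ok.
aaa: 2a undefined. 2a->0: ok.
aab: 2b undefined. 2b->0: no, bab/ab meet in 0. 2b->1: no, bab/aba meet in 1. 2b->2: no, bab/aa meet in 2. Open state 3: 2b->3.
aaba: 3a undefined. 3a->0: ok.
aabb: 3b undefined. 3b->0: no, bab/aabbaab meet in 3. 3b->1: ok.
All examples now run through 4 states with every (state, symbol) defined. Accept strings end in {3}, Reject strings end in {0,1,2}; accept={3}.

states=4 start=0 accept={3} delta: 0a->1 0b->1 1a->2 1b->0 2a->0 2b->3 3a->0 3b->1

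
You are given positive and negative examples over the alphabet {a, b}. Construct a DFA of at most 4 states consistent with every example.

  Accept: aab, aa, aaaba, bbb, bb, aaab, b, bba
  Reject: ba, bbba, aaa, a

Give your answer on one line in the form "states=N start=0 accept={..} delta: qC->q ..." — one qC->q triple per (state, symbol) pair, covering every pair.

states=4 start=0 accept={0,2,3} delta: 0a->1 0b->2 1a->0 1b->3 2a->1 2b->3 3a->0 3b->0

Fold the examples into a partial DFA from state 0: repeatedly fix the first undefined (state, symbol) met by the shortest-then-alphabetical prefix, trying targets in increasing order and rejecting any under which an Accept and a Reject string meet in one state with the same remainder; add a state when all current targets are rejected. Accepting states are where Accept strings end.
a: 0a undefined. 0a->0: no, aa/aaa meet in 0. Open state 1: 0a->1.
b: 0b undefined. 0b->0: no, bba/ba meet in 1. 0b->1: no, aa/ba meet in 1 with "a" left. Open state 2: 0b->2.
aa: 1a undefined. 1a->0: ok.
ba: 2a undefined. 2a->0: no, aa/ba meet in 0. 2a->1: ok.
bb: 2b undefined. 2b->0: no, bba/ba meet in 1. 2b->1: no, aaaba/bbba meet in 1 with "ba" left. 2b->2: no, bba/ba meet in 1. Open state 3: 2b->3.
bba: 3a undefined. 3a->0: ok.
bbb: 3b undefined. 3b->0: ok.
aaab: 1b undefined. 1b->0: no, aaaba/ba meet in 1. 1b->1: no, aaab/ba meet in 1. 1b->2: no, aaaba/ba meet in 1. 1b->3: ok.
All examples now run through 4 states with every (state, symbol) defined. Accept strings end in {0,2,3}, Reject strings end in {1}; accept={0,2,3}.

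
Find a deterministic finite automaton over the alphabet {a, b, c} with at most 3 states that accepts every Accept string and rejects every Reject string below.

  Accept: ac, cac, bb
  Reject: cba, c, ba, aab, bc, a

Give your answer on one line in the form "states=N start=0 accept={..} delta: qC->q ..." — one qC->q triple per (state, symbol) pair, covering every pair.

Grow the machine one transition at a time. Run the examples from 0; the earliest place one falls off (shortest prefix, ties alphabetical) gets sent to the lowest-numbered state that keeps every Accept/Reject pair distinguishable — a pair clashes when both reach the same state with identical unread suffix — and to a fresh state only if none does.
a: 0a undefined. 0a->0: no, ac/c meet in 0 with "c" left. Open state 1: 0a->1.
b: 0b undefined. 0b->0: ok.
c: 0c undefined. 0c->0: no, bb/c meet in 0. 0c->1: ok.
aa: 1a undefined. 1a->0: no, cac/c meet in 1. 1a->1: ok.
ac: 1c undefined. 1c->0: ok.
cb: 1b undefined. 1b->0: no, ac/aab meet in 0. 1b->1: ok.
All examples now run through 2 states with every (state, symbol) defined. Accept strings end in {0}, Reject strings end in {1}; accept={0}.

states=2 start=0 accept={0} delta: 0a->1 0b->0 0c->1 1a->1 1b->1 1c->0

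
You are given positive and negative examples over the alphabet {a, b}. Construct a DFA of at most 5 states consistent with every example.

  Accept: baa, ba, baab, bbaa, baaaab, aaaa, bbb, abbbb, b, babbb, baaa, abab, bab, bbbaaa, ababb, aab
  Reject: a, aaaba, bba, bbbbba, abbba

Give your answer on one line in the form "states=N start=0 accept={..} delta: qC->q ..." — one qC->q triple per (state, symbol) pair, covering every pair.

Fold the examples into a partial DFA from state 0: repeatedly fix the first undefined (state, symbol) met by the shortest-then-alphabetical prefix, trying targets in increasing order and rejecting any under which an Accept and a Reject string meet in one state with the same remainder; add a state when all current targets are rejected. Accepting states are where Accept strings end.
a: 0a undefined. 0a->0: no, ba/aaaba meet in 0 with "ba" left. Open state 1: 0a->1.
b: 0b undefined. 0b->0: no, ba/a meet in 1. 0b->1: no, b/a meet in 1. Open state 2: 0b->2.
aa: 1a undefined. 1a->0: ok.
ab: 1b undefined. 1b->0: ok.
ba: 2a undefined. 2a->0: no, baa/a meet in 1. 2a->1: no, ba/a meet in 1. 2a->2: ok.
bb: 2b undefined. 2b->0: no, baa/bbbbba meet in 2. 2b->1: no, baab/a meet in 1. 2b->2: no, baa/bba meet in 2. Open state 3: 2b->3.
bba: 3a undefined. 3a->0: no, bbaa/a meet in 1. 3a->1: ok.
bbb: 3b undefined. 3b->0: no, bbbaaa/a meet in 1. 3b->1: no, baa/bbbbba meet in 2. 3b->2: no, baa/bbbbba meet in 2. 3b->3: no, bbbaaa/a meet in 1. Open state 4: 3b->4.
bbba: 4a undefined. 4a->0: ok.
bbbb: 4b undefined. 4b->0: no, baa/bbbbba meet in 2. 4b->1: no, babbb/a meet in 1. 4b->2: ok.
All examples now run through 5 states with every (state, symbol) defined. Accept strings end in {0,2,3,4}, Reject strings end in {1}; accept={0,2,3,4}.

states=5 start=0 accept={0,2,3,4} delta: 0a->1 0b->2 1a->0 1b->0 2a->2 2b->3 3a->1 3b->4 4a->0 4b->2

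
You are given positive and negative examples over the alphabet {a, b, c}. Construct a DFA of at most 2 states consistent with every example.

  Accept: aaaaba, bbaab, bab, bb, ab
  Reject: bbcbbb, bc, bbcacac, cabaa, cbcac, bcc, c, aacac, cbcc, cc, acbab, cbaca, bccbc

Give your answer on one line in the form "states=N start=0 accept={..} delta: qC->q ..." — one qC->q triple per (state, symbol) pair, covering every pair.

states=2 start=0 accept={0} delta: 0a->0 0b->0 0c->1 1a->1 1b->1 1c->1

Grow the machine one transition at a time. Run the examples from 0; the earliest place one falls off (shortest prefix, ties alphabetical) gets sent to the lowest-numbered state that keeps every Accept/Reject pair distinguishable — a pair clashes when both reach the same state with identical unread suffix — and to a fresh state only if none does.
a: 0a undefined. 0a->0: ok.
b: 0b undefined. 0b->0: ok.
c: 0c undefined. 0c->0: no, aaaaba/bbcbbb meet in 0. Open state 1: 0c->1.
ca: 1a undefined. 1a->0: no, aaaaba/cabaa meet in 0. 1a->1: ok.
cb: 1b undefined. 1b->0: no, aaaaba/bbcbbb meet in 0. 1b->1: ok.
cc: 1c undefined. 1c->0: no, aaaaba/bcc meet in 0. 1c->1: ok.
All examples now run through 2 states with every (state, symbol) defined. Accept strings end in {0}, Reject strings end in {1}; accept={0}.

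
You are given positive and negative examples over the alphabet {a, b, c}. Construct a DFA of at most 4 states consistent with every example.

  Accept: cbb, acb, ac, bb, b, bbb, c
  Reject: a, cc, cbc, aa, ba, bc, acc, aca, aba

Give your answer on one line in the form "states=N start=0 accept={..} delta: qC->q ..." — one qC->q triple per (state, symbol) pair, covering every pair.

Fold the examples into a partial DFA from state 0: repeatedly fix the first undefined (state, symbol) met by the shortest-then-alphabetical prefix, trying targets in increasing order and rejecting any under which an Accept and a Reject string meet in one state with the same remainder; add a state when all current targets are rejected. Accepting states are where Accept strings end.
a: 0a undefined. 0a->0: ok.
b: 0b undefined. 0b->0: no, ac/bc meet in 0 with "c" left. Open state 1: 0b->1.
c: 0c undefined. 0c->0: no, ac/a meet in 0. 0c->1: ok.
ba: 1a undefined. 1a->0: ok.
bb: 1b undefined. 1b->0: no, cbb/cbc meet in 1. 1b->1: ok.
bc: 1c undefined. 1c->0: ok.
All examples now run through 2 states with every (state, symbol) defined. Accept strings end in {1}, Reject strings end in {0}; accept={1}.

states=2 start=0 accept={1} delta: 0a->0 0b->1 0c->1 1a->0 1b->1 1c->0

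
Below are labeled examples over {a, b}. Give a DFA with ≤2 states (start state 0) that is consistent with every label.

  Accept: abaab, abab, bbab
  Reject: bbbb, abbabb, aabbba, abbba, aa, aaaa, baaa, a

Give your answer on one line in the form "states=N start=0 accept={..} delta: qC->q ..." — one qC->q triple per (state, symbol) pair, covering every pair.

states=2 start=0 accept={1} delta: 0a->0 0b->1 1a->0 1b->0

Fold the examples into a partial DFA from state 0: repeatedly fix the first undefined (state, symbol) met by the shortest-then-alphabetical prefix, trying targets in increasing order and rejecting any under which an Accept and a Reject string meet in one state with the same remainder; add a state when all current targets are rejected. Accepting states are where Accept strings end.
a: 0a undefined. 0a->0: ok.
b: 0b undefined. 0b->0: no, abaab/bbbb meet in 0. Open state 1: 0b->1.
ba: 1a undefined. 1a->0: ok.
bb: 1b undefined. 1b->0: ok.
All examples now run through 2 states with every (state, symbol) defined. Accept strings end in {1}, Reject strings end in {0}; accept={1}.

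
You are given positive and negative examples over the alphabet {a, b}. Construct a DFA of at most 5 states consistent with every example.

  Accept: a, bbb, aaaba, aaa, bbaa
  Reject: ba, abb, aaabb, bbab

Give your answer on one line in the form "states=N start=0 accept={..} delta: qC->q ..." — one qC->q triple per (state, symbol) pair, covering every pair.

Fold the examples into a partial DFA from state 0: repeatedly fix the first undefined (state, symbol) met by the shortest-then-alphabetical prefix, trying targets in increasing order and rejecting any under which an Accept and a Reject string meet in one state with the same remainder; add a state when all current targets are rejected. Accepting states are where Accept strings end.
a: 0a undefined. 0a->0: no, aaaba/ba meet in 0 with "ba" left. Open state 1: 0a->1.
b: 0b undefined. 0b->0: no, a/ba meet in 1. 0b->1: no, bbb/abb meet in 1 with "bb" left. Open state 2: 0b->2.
aa: 1a undefined. 1a->0: ok.
ab: 1b undefined. 1b->0: ok.
ba: 2a undefined. 2a->0: ok.
bb: 2b undefined. 2b->0: no, bbb/abb meet in 2. 2b->1: no, bbb/ba meet in 0. 2b->2: no, bbb/abb meet in 2. Open state 3: 2b->3.
bba: 3a undefined. 3a->0: ok.
bbb: 3b undefined. 3b->0: no, bbb/ba meet in 0. 3b->1: ok.
All examples now run through 4 states with every (state, symbol) defined. Accept strings end in {1}, Reject strings end in {0,2}; accept={1}.

states=4 start=0 accept={1} delta: 0a->1 0b->2 1a->0 1b->0 2a->0 2b->3 3a->0 3b->1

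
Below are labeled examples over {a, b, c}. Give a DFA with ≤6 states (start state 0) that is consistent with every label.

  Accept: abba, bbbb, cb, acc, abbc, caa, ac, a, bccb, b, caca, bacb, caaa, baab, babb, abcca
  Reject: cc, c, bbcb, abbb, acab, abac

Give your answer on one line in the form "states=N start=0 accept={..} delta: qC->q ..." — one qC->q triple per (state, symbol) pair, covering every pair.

states=4 start=0 accept={1,2,3} delta: 0a->1 0b->2 0c->0 1a->3 1b->2 1c->1 2a->0 2b->3 2c->0 3a->1 3b->0 3c->3

State merging on the prefix tree: take the shortest (then alphabetical) example prefix whose next move is undefined and point that move at state 0, else 1, else 2, ...; a target is out if some Accept/Reject pair would then sit in one state with the same input left (inseparable). If every existing state is out, open a new one.
a: 0a undefined. 0a->0: no, acc/cc meet in 0 with "cc" left. Open state 1: 0a->1.
b: 0b undefined. 0b->0: no, cb/bbcb meet in 0 with "cb" left. 0b->1: no, bbbb/abbb meet in 1 with "bbb" left. Open state 2: 0b->2.
c: 0c undefined. 0c->0: ok.
ab: 1b undefined. 1b->0: no, ac/abac meet in 1 with "c" left. 1b->1: no, a/abbb meet in 1. 1b->2: ok.
ac: 1c undefined. 1c->0: no, cb/acab meet in 2. 1c->1: ok.
ba: 2a undefined. 2a->0: ok.
bb: 2b undefined. 2b->0: no, bbbb/cc meet in 0. 2b->1: no, cb/bbcb meet in 2. 2b->2: no, abba/cc meet in 0. Open state 3: 2b->3.
bc: 2c undefined. 2c->0: ok.
aca: 1a undefined. 1a->0: no, cb/acab meet in 2. 1a->1: no, cb/acab meet in 2. 1a->2: no, caaa/cc meet in 0. 1a->3: ok.
bbb: 3b undefined. 3b->0: ok.
bbc: 3c undefined. 3c->0: no, bbbb/bbcb meet in 2. 3c->1: no, bbbb/bbcb meet in 2. 3c->2: no, caa/bbcb meet in 3. 3c->3: ok.
abba: 3a undefined. 3a->0: no, abba/cc meet in 0. 3a->1: ok.
All examples now run through 4 states with every (state, symbol) defined. Accept strings end in {1,2,3}, Reject strings end in {0}; accept={1,2,3}.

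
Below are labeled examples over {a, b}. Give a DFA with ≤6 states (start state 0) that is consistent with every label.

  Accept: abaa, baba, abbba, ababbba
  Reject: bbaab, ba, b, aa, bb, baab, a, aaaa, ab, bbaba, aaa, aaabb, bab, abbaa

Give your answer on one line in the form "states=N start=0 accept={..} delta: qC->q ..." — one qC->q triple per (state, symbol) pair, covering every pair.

states=4 start=0 accept={3} delta: 0a->0 0b->1 1a->2 1b->2 2a->3 2b->2 3a->0 3b->0

Grow the machine one transition at a time. Run the examples from 0; the earliest place one falls off (shortest prefix, ties alphabetical) gets sent to the lowest-numbered state that keeps every Accept/Reject pair distinguishable — a pair clashes when both reach the same state with identical unread suffix — and to a fresh state only if none does.
a: 0a undefined. 0a->0: ok.
b: 0b undefined. 0b->0: no, abaa/bbaab meet in 0. Open state 1: 0b->1.
ba: 1a undefined. 1a->0: no, abaa/ba meet in 0. 1a->1: no, abaa/ba meet in 1. Open state 2: 1a->2.
bb: 1b undefined. 1b->0: no, abbba/ba meet in 2. 1b->1: no, abaa/abbaa meet in 2 with "a" left. 1b->2: ok.
baa: 2a undefined. 2a->0: no, abaa/aa meet in 0. 2a->1: no, abaa/b meet in 1. 2a->2: no, abaa/ba meet in 2. Open state 3: 2a->3.
bab: 2b undefined. 2b->0: no, baba/aa meet in 0. 2b->1: no, baba/ba meet in 2. 2b->2: ok.
baab: 3b undefined. 3b->0: ok.
bbaa: 3a undefined. 3a->0: ok.
All examples now run through 4 states with every (state, symbol) defined. Accept strings end in {3}, Reject strings end in {0,1,2}; accept={3}.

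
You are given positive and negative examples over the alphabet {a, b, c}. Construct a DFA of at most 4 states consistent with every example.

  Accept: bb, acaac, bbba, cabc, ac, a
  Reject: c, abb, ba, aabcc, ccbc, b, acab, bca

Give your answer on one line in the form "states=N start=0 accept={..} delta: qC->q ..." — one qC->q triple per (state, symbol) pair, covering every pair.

states=4 start=0 accept={1} delta: 0a->1 0b->2 0c->0 1a->0 1b->3 1c->1 2a->0 2b->1 2c->2 3a->1 3b->0 3c->1

Grow the machine one transition at a time. Run the examples from 0; the earliest place one falls off (shortest prefix, ties alphabetical) gets sent to the lowest-numbered state that keeps every Accept/Reject pair distinguishable — a pair clashes when both reach the same state with identical unread suffix — and to a fresh state only if none does.
a: 0a undefined. 0a->0: no, bb/abb meet in 0 with "bb" left. Open state 1: 0a->1.
b: 0b undefined. 0b->0: no, bb/b meet in 0. 0b->1: no, a/b meet in 1. Open state 2: 0b->2.
c: 0c undefined. 0c->0: ok.
aa: 1a undefined. 1a->0: ok.
ab: 1b undefined. 1b->0: no, cabc/c meet in 0. 1b->1: no, a/abb meet in 1. 1b->2: no, bb/abb meet in 2 with "b" left. Open state 3: 1b->3.
ac: 1c undefined. 1c->0: no, acaac/c meet in 0. 1c->1: ok.
ba: 2a undefined. 2a->0: ok.
bb: 2b undefined. 2b->0: no, bb/c meet in 0. 2b->1: ok.
bc: 2c undefined. 2c->0: no, bb/bca meet in 1. 2c->1: no, bb/aabcc meet in 1. 2c->2: ok.
abb: 3b undefined. 3b->0: ok.
bbba: 3a undefined. 3a->0: no, bbba/c meet in 0. 3a->1: ok.
cabc: 3c undefined. 3c->0: no, cabc/c meet in 0. 3c->1: ok.
All examples now run through 4 states with every (state, symbol) defined. Accept strings end in {1}, Reject strings end in {0,2}; accept={1}.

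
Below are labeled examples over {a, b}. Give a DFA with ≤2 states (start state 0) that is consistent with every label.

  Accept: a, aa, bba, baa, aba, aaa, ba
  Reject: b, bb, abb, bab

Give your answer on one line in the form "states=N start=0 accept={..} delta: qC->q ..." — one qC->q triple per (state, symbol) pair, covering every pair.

Fold the examples into a partial DFA from state 0: repeatedly fix the first undefined (state, symbol) met by the shortest-then-alphabetical prefix, trying targets in increasing order and rejecting any under which an Accept and a Reject string meet in one state with the same remainder; add a state when all current targets are rejected. Accepting states are where Accept strings end.
a: 0a undefined. 0a->0: ok.
b: 0b undefined. 0b->0: no, a/b meet in 0. Open state 1: 0b->1.
ba: 1a undefined. 1a->0: ok.
bb: 1b undefined. 1b->0: no, a/bb meet in 0. 1b->1: ok.
All examples now run through 2 states with every (state, symbol) defined. Accept strings end in {0}, Reject strings end in {1}; accept={0}.

states=2 start=0 accept={0} delta: 0a->0 0b->1 1a->0 1b->1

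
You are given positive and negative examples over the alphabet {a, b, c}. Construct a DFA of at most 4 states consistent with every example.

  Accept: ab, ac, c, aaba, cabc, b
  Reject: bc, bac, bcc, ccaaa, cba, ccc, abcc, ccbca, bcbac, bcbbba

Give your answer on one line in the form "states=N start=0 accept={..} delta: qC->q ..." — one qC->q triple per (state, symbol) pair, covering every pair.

State merging on the prefix tree: take the shortest (then alphabetical) example prefix whose next move is undefined and point that move at state 0, else 1, else 2, ...; a target is out if some Accept/Reject pair would then sit in one state with the same input left (inseparable). If every existing state is out, open a new one.
a: 0a undefined. 0a->0: ok.
b: 0b undefined. 0b->0: no, ac/bc meet in 0 with "c" left. Open state 1: 0b->1.
c: 0c undefined. 0c->0: no, ac/ccaaa meet in 0. 0c->1: ok.
ba: 1a undefined. 1a->0: no, ab/bac meet in 1. 1a->1: ok.
bc: 1c undefined. 1c->0: no, ab/bcc meet in 1. 1c->1: no, ab/bc meet in 1. Open state 2: 1c->2.
cb: 1b undefined. 1b->0: ok.
bcb: 2b undefined. 2b->0: no, ab/ccbca meet in 1. 2b->1: no, ab/bcbbba meet in 1. 2b->2: ok.
bcc: 2c undefined. 2c->0: ok.
cca: 2a undefined. 2a->0: no, ab/bcbac meet in 1. 2a->1: no, ab/ccaaa meet in 1. 2a->2: ok.
All examples now run through 3 states with every (state, symbol) defined. Accept strings end in {1}, Reject strings end in {0,2}; accept={1}.

states=3 start=0 accept={1} delta: 0a->0 0b->1 0c->1 1a->1 1b->0 1c->2 2a->2 2b->2 2c->0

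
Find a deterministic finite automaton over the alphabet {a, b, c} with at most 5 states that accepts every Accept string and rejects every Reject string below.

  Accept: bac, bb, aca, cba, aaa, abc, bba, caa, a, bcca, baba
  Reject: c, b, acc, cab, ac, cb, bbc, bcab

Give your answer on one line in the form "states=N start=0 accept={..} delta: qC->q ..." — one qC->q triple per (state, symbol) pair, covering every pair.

Fold the examples into a partial DFA from state 0: repeatedly fix the first undefined (state, symbol) met by the shortest-then-alphabetical prefix, trying targets in increasing order and rejecting any under which an Accept and a Reject string meet in one state with the same remainder; add a state when all current targets are rejected. Accepting states are where Accept strings end.
a: 0a undefined. 0a->0: ok.
b: 0b undefined. 0b->0: no, bac/c meet in 0 with "c" left. Open state 1: 0b->1.
c: 0c undefined. 0c->0: no, aca/c meet in 0. 0c->1: no, bb/cb meet in 1 with "b" left. Open state 2: 0c->2.
ba: 1a undefined. 1a->0: no, bac/c meet in 2. 1a->1: ok.
bb: 1b undefined. 1b->0: ok.
bc: 1c undefined. 1c->0: ok.
ca: 2a undefined. 2a->0: ok.
cb: 2b undefined. 2b->0: no, bac/cb meet in 0. 2b->1: no, cba/b meet in 1. 2b->2: ok.
acc: 2c undefined. 2c->0: no, bac/acc meet in 0. 2c->1: ok.
All examples now run through 3 states with every (state, symbol) defined. Accept strings end in {0}, Reject strings end in {1,2}; accept={0}.

states=3 start=0 accept={0} delta: 0a->0 0b->1 0c->2 1a->1 1b->0 1c->0 2a->0 2b->2 2c->1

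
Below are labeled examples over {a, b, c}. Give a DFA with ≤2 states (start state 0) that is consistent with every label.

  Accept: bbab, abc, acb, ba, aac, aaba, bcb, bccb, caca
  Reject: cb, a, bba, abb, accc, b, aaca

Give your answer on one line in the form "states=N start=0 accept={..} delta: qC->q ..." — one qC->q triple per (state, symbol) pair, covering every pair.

Fold the examples into a partial DFA from state 0: repeatedly fix the first undefined (state, symbol) met by the shortest-then-alphabetical prefix, trying targets in increasing order and rejecting any under which an Accept and a Reject string meet in one state with the same remainder; add a state when all current targets are rejected. Accepting states are where Accept strings end.
a: 0a undefined. 0a->0: no, acb/cb meet in 0 with "cb" left. Open state 1: 0a->1.
b: 0b undefined. 0b->0: no, ba/a meet in 1. 0b->1: ok.
c: 0c undefined. 0c->0: ok.
aa: 1a undefined. 1a->0: ok.
ab: 1b undefined. 1b->0: ok.
ac: 1c undefined. 1c->0: no, bbab/accc meet in 0. 1c->1: ok.
All examples now run through 2 states with every (state, symbol) defined. Accept strings end in {0}, Reject strings end in {1}; accept={0}.

states=2 start=0 accept={0} delta: 0a->1 0b->1 0c->0 1a->0 1b->0 1c->1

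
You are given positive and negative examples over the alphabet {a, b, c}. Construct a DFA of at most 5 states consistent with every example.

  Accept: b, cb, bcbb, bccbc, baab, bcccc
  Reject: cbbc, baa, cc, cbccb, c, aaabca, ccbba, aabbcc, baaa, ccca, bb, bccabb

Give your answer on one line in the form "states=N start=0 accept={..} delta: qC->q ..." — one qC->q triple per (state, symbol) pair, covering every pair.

states=4 start=0 accept={1,3} delta: 0a->0 0b->1 0c->0 1a->0 1b->0 1c->2 2a->0 2b->0 2c->3 3a->0 3b->2 3c->2

Grow the machine one transition at a time. Run the examples from 0; the earliest place one falls off (shortest prefix, ties alphabetical) gets sent to the lowest-numbered state that keeps every Accept/Reject pair distinguishable — a pair clashes when both reach the same state with identical unread suffix — and to a fresh state only if none does.
a: 0a undefined. 0a->0: ok.
b: 0b undefined. 0b->0: no, b/baa meet in 0. Open state 1: 0b->1.
c: 0c undefined. 0c->0: ok.
ba: 1a undefined. 1a->0: ok.
bb: 1b undefined. 1b->0: ok.
bc: 1c undefined. 1c->0: no, b/cbccb meet in 1. 1c->1: no, bccbc/cbbc meet in 0. Open state 2: 1c->2.
bcb: 2b undefined. 2b->0: ok.
bcc: 2c undefined. 2c->0: no, b/cbccb meet in 1. 2c->1: no, bccbc/cbbc meet in 0. 2c->2: no, bccbc/cbbc meet in 0. Open state 3: 2c->3.
bcca: 3a undefined. 3a->0: ok.
bccb: 3b undefined. 3b->0: no, bccbc/cbbc meet in 0. 3b->1: no, b/cbccb meet in 1. 3b->2: ok.
bccc: 3c undefined. 3c->0: no, bcccc/cbbc meet in 0. 3c->1: no, bcccc/cbccb meet in 2. 3c->2: ok.
aaabca: 2a undefined. 2a->0: ok.
All examples now run through 4 states with every (state, symbol) defined. Accept strings end in {1,3}, Reject strings end in {0,2}; accept={1,3}.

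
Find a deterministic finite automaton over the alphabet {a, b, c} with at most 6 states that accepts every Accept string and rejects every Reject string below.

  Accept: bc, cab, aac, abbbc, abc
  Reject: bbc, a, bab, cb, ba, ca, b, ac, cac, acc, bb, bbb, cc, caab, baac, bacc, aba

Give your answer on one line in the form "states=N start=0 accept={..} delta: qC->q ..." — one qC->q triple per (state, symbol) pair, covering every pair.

states=4 start=0 accept={3} delta: 0a->1 0b->2 0c->0 1a->2 1b->3 1c->0 2a->0 2b->0 2c->3 3a->0 3b->0 3c->3

Grow the machine one transition at a time. Run the examples from 0; the earliest place one falls off (shortest prefix, ties alphabetical) gets sent to the lowest-numbered state that keeps every Accept/Reject pair distinguishable — a pair clashes when both reach the same state with identical unread suffix — and to a fresh state only if none does.
a: 0a undefined. 0a->0: no, aac/ac meet in 0 with "c" left. Open state 1: 0a->1.
b: 0b undefined. 0b->0: no, bc/bbc meet in 0 with "c" left. 0b->1: no, bc/ac meet in 1 with "c" left. Open state 2: 0b->2.
c: 0c undefined. 0c->0: ok.
aa: 1a undefined. 1a->0: no, aac/cc meet in 0. 1a->1: no, cab/caab meet in 1 with "b" left. 1a->2: ok.
ab: 1b undefined. 1b->0: no, cab/cc meet in 0. 1b->1: no, cab/a meet in 1. 1b->2: no, cab/cb meet in 2. Open state 3: 1b->3.
ac: 1c undefined. 1c->0: ok.
ba: 2a undefined. 2a->0: ok.
bb: 2b undefined. 2b->0: ok.
bc: 2c undefined. 2c->0: no, bc/bbc meet in 0. 2c->1: no, bc/a meet in 1. 2c->2: no, bc/bab meet in 2. 2c->3: ok.
aba: 3a undefined. 3a->0: ok.
abb: 3b undefined. 3b->0: ok.
abc: 3c undefined. 3c->0: no, abc/bbc meet in 0. 3c->1: no, abc/a meet in 1. 3c->2: no, abc/bab meet in 2. 3c->3: ok.
All examples now run through 4 states with every (state, symbol) defined. Accept strings end in {3}, Reject strings end in {0,1,2}; accept={3}.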